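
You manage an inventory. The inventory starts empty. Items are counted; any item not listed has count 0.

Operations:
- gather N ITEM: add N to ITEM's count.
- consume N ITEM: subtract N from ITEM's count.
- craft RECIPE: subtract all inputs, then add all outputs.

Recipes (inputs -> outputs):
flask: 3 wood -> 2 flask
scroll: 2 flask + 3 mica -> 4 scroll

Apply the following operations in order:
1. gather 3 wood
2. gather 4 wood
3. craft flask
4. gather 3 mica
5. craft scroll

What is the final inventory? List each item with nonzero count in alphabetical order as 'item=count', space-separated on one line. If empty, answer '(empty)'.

Answer: scroll=4 wood=4

Derivation:
After 1 (gather 3 wood): wood=3
After 2 (gather 4 wood): wood=7
After 3 (craft flask): flask=2 wood=4
After 4 (gather 3 mica): flask=2 mica=3 wood=4
After 5 (craft scroll): scroll=4 wood=4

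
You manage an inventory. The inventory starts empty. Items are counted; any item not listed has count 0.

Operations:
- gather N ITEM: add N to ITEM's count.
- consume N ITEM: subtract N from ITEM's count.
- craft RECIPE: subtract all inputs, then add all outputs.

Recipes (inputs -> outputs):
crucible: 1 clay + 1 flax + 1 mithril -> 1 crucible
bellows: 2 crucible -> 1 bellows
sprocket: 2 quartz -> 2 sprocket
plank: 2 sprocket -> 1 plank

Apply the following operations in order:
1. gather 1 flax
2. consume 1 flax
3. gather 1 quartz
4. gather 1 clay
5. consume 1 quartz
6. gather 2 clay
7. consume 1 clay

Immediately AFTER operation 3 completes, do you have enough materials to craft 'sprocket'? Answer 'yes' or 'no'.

After 1 (gather 1 flax): flax=1
After 2 (consume 1 flax): (empty)
After 3 (gather 1 quartz): quartz=1

Answer: no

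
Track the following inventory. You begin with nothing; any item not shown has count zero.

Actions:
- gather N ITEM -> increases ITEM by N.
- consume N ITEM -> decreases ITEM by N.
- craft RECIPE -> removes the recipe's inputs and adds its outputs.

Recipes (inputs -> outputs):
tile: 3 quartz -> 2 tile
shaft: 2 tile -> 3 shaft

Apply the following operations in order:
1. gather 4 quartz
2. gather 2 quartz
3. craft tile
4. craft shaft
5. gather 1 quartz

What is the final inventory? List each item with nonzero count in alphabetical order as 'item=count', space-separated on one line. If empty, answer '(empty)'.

After 1 (gather 4 quartz): quartz=4
After 2 (gather 2 quartz): quartz=6
After 3 (craft tile): quartz=3 tile=2
After 4 (craft shaft): quartz=3 shaft=3
After 5 (gather 1 quartz): quartz=4 shaft=3

Answer: quartz=4 shaft=3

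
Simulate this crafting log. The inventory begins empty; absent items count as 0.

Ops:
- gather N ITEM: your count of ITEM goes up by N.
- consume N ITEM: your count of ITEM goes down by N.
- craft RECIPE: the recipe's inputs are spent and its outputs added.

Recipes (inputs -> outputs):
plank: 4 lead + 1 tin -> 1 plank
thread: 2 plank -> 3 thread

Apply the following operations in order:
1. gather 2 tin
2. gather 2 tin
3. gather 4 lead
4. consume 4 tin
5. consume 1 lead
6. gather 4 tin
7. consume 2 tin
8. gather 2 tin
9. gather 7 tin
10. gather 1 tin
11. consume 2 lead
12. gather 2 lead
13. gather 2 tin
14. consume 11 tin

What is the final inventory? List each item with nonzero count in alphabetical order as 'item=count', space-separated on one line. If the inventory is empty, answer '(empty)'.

Answer: lead=3 tin=3

Derivation:
After 1 (gather 2 tin): tin=2
After 2 (gather 2 tin): tin=4
After 3 (gather 4 lead): lead=4 tin=4
After 4 (consume 4 tin): lead=4
After 5 (consume 1 lead): lead=3
After 6 (gather 4 tin): lead=3 tin=4
After 7 (consume 2 tin): lead=3 tin=2
After 8 (gather 2 tin): lead=3 tin=4
After 9 (gather 7 tin): lead=3 tin=11
After 10 (gather 1 tin): lead=3 tin=12
After 11 (consume 2 lead): lead=1 tin=12
After 12 (gather 2 lead): lead=3 tin=12
After 13 (gather 2 tin): lead=3 tin=14
After 14 (consume 11 tin): lead=3 tin=3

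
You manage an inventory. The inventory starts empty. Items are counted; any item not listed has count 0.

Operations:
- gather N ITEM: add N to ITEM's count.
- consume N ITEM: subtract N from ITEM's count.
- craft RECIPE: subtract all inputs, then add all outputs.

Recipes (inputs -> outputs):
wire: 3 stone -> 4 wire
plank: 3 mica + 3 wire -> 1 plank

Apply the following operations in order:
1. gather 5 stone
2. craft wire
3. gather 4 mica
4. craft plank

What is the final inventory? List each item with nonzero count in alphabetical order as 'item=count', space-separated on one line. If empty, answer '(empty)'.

Answer: mica=1 plank=1 stone=2 wire=1

Derivation:
After 1 (gather 5 stone): stone=5
After 2 (craft wire): stone=2 wire=4
After 3 (gather 4 mica): mica=4 stone=2 wire=4
After 4 (craft plank): mica=1 plank=1 stone=2 wire=1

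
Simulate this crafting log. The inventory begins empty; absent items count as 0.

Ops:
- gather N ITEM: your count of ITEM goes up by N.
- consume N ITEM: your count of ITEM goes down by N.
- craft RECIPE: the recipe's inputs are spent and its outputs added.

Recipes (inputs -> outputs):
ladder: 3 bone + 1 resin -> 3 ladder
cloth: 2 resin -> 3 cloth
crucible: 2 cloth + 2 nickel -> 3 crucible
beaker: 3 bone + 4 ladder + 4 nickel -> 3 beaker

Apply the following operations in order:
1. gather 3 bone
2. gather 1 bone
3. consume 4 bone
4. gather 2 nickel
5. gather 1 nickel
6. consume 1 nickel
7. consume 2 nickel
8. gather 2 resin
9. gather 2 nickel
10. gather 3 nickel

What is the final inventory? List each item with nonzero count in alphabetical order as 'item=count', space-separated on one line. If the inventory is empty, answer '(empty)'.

Answer: nickel=5 resin=2

Derivation:
After 1 (gather 3 bone): bone=3
After 2 (gather 1 bone): bone=4
After 3 (consume 4 bone): (empty)
After 4 (gather 2 nickel): nickel=2
After 5 (gather 1 nickel): nickel=3
After 6 (consume 1 nickel): nickel=2
After 7 (consume 2 nickel): (empty)
After 8 (gather 2 resin): resin=2
After 9 (gather 2 nickel): nickel=2 resin=2
After 10 (gather 3 nickel): nickel=5 resin=2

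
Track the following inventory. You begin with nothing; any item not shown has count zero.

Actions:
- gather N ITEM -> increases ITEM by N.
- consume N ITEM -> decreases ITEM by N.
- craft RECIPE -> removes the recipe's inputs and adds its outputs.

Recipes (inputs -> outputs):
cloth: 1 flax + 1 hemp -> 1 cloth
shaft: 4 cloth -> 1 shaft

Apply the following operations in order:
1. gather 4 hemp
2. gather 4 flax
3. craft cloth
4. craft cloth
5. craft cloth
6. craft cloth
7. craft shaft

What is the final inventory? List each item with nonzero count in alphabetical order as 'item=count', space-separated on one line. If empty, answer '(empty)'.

Answer: shaft=1

Derivation:
After 1 (gather 4 hemp): hemp=4
After 2 (gather 4 flax): flax=4 hemp=4
After 3 (craft cloth): cloth=1 flax=3 hemp=3
After 4 (craft cloth): cloth=2 flax=2 hemp=2
After 5 (craft cloth): cloth=3 flax=1 hemp=1
After 6 (craft cloth): cloth=4
After 7 (craft shaft): shaft=1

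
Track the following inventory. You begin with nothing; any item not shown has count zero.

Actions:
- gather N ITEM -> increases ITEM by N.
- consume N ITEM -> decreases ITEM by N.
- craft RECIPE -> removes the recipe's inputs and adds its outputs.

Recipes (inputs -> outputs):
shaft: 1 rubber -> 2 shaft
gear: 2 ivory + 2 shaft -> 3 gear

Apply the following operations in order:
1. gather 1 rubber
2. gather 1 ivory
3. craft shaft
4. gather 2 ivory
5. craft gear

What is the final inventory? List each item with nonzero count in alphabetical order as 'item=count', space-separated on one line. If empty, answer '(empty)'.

Answer: gear=3 ivory=1

Derivation:
After 1 (gather 1 rubber): rubber=1
After 2 (gather 1 ivory): ivory=1 rubber=1
After 3 (craft shaft): ivory=1 shaft=2
After 4 (gather 2 ivory): ivory=3 shaft=2
After 5 (craft gear): gear=3 ivory=1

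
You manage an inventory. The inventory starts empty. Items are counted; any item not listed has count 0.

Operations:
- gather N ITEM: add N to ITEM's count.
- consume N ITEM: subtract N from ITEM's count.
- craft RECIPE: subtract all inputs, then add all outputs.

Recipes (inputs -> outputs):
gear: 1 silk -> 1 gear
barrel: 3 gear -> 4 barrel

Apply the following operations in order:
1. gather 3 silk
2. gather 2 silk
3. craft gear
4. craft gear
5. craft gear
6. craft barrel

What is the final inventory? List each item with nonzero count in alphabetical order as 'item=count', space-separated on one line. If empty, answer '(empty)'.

Answer: barrel=4 silk=2

Derivation:
After 1 (gather 3 silk): silk=3
After 2 (gather 2 silk): silk=5
After 3 (craft gear): gear=1 silk=4
After 4 (craft gear): gear=2 silk=3
After 5 (craft gear): gear=3 silk=2
After 6 (craft barrel): barrel=4 silk=2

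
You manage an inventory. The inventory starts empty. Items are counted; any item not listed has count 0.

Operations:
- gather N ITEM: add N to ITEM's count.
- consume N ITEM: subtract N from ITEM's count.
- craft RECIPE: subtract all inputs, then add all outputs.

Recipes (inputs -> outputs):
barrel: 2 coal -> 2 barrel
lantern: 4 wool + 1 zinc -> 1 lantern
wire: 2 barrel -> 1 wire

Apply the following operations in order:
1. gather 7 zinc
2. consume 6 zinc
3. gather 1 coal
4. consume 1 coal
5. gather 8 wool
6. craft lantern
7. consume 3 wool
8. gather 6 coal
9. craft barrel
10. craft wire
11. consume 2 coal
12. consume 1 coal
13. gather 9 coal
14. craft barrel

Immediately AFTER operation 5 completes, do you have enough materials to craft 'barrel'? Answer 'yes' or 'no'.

Answer: no

Derivation:
After 1 (gather 7 zinc): zinc=7
After 2 (consume 6 zinc): zinc=1
After 3 (gather 1 coal): coal=1 zinc=1
After 4 (consume 1 coal): zinc=1
After 5 (gather 8 wool): wool=8 zinc=1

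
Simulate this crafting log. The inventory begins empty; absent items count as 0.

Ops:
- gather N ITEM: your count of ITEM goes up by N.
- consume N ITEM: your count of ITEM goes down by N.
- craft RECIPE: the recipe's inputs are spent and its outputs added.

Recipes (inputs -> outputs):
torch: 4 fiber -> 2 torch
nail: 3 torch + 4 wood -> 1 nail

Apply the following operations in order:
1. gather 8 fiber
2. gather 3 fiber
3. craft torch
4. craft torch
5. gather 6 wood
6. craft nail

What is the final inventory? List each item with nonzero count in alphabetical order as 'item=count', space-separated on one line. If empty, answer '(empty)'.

Answer: fiber=3 nail=1 torch=1 wood=2

Derivation:
After 1 (gather 8 fiber): fiber=8
After 2 (gather 3 fiber): fiber=11
After 3 (craft torch): fiber=7 torch=2
After 4 (craft torch): fiber=3 torch=4
After 5 (gather 6 wood): fiber=3 torch=4 wood=6
After 6 (craft nail): fiber=3 nail=1 torch=1 wood=2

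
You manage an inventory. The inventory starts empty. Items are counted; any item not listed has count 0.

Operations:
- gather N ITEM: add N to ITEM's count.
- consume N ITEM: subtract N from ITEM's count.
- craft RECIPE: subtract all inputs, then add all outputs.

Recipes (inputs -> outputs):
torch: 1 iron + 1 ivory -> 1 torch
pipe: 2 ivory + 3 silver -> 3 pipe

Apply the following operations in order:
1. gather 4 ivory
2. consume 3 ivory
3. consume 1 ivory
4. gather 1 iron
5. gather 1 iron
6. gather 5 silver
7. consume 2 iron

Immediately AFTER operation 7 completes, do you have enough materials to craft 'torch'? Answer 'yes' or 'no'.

After 1 (gather 4 ivory): ivory=4
After 2 (consume 3 ivory): ivory=1
After 3 (consume 1 ivory): (empty)
After 4 (gather 1 iron): iron=1
After 5 (gather 1 iron): iron=2
After 6 (gather 5 silver): iron=2 silver=5
After 7 (consume 2 iron): silver=5

Answer: no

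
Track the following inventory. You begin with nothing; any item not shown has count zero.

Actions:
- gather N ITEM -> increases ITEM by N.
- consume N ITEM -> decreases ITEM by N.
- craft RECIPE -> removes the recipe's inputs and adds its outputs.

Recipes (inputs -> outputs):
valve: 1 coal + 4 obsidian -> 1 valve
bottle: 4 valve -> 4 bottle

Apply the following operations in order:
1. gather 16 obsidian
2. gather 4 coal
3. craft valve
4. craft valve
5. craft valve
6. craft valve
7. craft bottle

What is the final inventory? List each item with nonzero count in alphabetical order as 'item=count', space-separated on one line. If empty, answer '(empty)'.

Answer: bottle=4

Derivation:
After 1 (gather 16 obsidian): obsidian=16
After 2 (gather 4 coal): coal=4 obsidian=16
After 3 (craft valve): coal=3 obsidian=12 valve=1
After 4 (craft valve): coal=2 obsidian=8 valve=2
After 5 (craft valve): coal=1 obsidian=4 valve=3
After 6 (craft valve): valve=4
After 7 (craft bottle): bottle=4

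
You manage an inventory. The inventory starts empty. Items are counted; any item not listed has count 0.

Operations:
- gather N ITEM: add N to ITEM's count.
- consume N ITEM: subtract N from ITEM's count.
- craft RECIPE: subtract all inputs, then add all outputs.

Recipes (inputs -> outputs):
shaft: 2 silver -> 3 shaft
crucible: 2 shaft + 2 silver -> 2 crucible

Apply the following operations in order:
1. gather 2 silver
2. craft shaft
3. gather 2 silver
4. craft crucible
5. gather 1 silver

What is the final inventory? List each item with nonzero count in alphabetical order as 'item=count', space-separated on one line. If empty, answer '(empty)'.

Answer: crucible=2 shaft=1 silver=1

Derivation:
After 1 (gather 2 silver): silver=2
After 2 (craft shaft): shaft=3
After 3 (gather 2 silver): shaft=3 silver=2
After 4 (craft crucible): crucible=2 shaft=1
After 5 (gather 1 silver): crucible=2 shaft=1 silver=1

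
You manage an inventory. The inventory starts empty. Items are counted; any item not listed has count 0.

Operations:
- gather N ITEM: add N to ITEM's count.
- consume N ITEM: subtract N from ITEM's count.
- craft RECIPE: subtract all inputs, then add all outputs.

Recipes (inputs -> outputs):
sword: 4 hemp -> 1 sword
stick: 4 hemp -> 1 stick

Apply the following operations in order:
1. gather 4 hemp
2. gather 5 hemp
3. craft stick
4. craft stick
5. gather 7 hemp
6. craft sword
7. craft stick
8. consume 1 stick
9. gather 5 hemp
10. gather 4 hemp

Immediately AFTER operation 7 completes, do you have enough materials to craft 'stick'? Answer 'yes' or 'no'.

Answer: no

Derivation:
After 1 (gather 4 hemp): hemp=4
After 2 (gather 5 hemp): hemp=9
After 3 (craft stick): hemp=5 stick=1
After 4 (craft stick): hemp=1 stick=2
After 5 (gather 7 hemp): hemp=8 stick=2
After 6 (craft sword): hemp=4 stick=2 sword=1
After 7 (craft stick): stick=3 sword=1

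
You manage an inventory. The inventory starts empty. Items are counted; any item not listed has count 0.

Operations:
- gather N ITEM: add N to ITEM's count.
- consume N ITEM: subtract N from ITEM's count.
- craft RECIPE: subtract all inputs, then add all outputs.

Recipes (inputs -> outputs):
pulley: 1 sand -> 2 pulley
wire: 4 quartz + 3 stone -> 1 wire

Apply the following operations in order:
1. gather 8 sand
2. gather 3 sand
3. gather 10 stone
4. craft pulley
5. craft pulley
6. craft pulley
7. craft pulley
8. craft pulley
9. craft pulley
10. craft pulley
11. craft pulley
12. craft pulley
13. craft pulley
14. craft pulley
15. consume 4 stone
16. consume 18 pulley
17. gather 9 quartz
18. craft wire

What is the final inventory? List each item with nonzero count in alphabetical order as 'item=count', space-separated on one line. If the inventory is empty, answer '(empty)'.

Answer: pulley=4 quartz=5 stone=3 wire=1

Derivation:
After 1 (gather 8 sand): sand=8
After 2 (gather 3 sand): sand=11
After 3 (gather 10 stone): sand=11 stone=10
After 4 (craft pulley): pulley=2 sand=10 stone=10
After 5 (craft pulley): pulley=4 sand=9 stone=10
After 6 (craft pulley): pulley=6 sand=8 stone=10
After 7 (craft pulley): pulley=8 sand=7 stone=10
After 8 (craft pulley): pulley=10 sand=6 stone=10
After 9 (craft pulley): pulley=12 sand=5 stone=10
After 10 (craft pulley): pulley=14 sand=4 stone=10
After 11 (craft pulley): pulley=16 sand=3 stone=10
After 12 (craft pulley): pulley=18 sand=2 stone=10
After 13 (craft pulley): pulley=20 sand=1 stone=10
After 14 (craft pulley): pulley=22 stone=10
After 15 (consume 4 stone): pulley=22 stone=6
After 16 (consume 18 pulley): pulley=4 stone=6
After 17 (gather 9 quartz): pulley=4 quartz=9 stone=6
After 18 (craft wire): pulley=4 quartz=5 stone=3 wire=1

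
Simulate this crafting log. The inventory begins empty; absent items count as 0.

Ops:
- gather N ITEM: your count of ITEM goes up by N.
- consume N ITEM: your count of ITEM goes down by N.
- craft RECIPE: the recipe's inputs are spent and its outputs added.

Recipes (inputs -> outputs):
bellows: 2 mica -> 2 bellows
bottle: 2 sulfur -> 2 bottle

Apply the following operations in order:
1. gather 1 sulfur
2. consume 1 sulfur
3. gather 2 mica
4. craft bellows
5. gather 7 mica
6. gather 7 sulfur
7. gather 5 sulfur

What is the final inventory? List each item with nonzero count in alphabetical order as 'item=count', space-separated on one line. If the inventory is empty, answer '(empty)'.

After 1 (gather 1 sulfur): sulfur=1
After 2 (consume 1 sulfur): (empty)
After 3 (gather 2 mica): mica=2
After 4 (craft bellows): bellows=2
After 5 (gather 7 mica): bellows=2 mica=7
After 6 (gather 7 sulfur): bellows=2 mica=7 sulfur=7
After 7 (gather 5 sulfur): bellows=2 mica=7 sulfur=12

Answer: bellows=2 mica=7 sulfur=12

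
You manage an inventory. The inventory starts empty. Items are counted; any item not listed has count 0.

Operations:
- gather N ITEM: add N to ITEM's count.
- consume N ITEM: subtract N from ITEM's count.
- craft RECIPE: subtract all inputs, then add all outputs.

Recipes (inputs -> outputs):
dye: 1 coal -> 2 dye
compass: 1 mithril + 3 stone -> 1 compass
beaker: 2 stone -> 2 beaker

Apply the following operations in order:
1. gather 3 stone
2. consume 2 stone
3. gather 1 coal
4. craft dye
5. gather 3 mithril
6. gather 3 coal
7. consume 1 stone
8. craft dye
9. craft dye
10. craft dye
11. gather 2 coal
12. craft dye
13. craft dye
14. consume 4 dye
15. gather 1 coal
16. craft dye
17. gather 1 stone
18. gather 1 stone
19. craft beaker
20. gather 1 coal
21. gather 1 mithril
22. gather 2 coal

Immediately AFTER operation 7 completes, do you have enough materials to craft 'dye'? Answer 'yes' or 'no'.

Answer: yes

Derivation:
After 1 (gather 3 stone): stone=3
After 2 (consume 2 stone): stone=1
After 3 (gather 1 coal): coal=1 stone=1
After 4 (craft dye): dye=2 stone=1
After 5 (gather 3 mithril): dye=2 mithril=3 stone=1
After 6 (gather 3 coal): coal=3 dye=2 mithril=3 stone=1
After 7 (consume 1 stone): coal=3 dye=2 mithril=3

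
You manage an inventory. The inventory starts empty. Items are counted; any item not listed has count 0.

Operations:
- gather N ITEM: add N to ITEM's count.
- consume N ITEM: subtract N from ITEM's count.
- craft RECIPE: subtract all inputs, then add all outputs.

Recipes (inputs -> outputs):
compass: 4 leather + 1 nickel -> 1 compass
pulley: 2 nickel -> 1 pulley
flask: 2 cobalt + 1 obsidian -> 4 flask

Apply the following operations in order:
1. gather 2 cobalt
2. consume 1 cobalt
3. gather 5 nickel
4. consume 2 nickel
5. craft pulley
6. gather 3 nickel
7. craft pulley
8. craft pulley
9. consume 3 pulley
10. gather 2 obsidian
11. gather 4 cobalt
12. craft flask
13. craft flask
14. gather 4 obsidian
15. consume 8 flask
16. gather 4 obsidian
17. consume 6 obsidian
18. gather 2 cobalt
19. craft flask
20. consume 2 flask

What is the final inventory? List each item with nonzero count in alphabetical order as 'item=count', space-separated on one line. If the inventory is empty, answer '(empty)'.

After 1 (gather 2 cobalt): cobalt=2
After 2 (consume 1 cobalt): cobalt=1
After 3 (gather 5 nickel): cobalt=1 nickel=5
After 4 (consume 2 nickel): cobalt=1 nickel=3
After 5 (craft pulley): cobalt=1 nickel=1 pulley=1
After 6 (gather 3 nickel): cobalt=1 nickel=4 pulley=1
After 7 (craft pulley): cobalt=1 nickel=2 pulley=2
After 8 (craft pulley): cobalt=1 pulley=3
After 9 (consume 3 pulley): cobalt=1
After 10 (gather 2 obsidian): cobalt=1 obsidian=2
After 11 (gather 4 cobalt): cobalt=5 obsidian=2
After 12 (craft flask): cobalt=3 flask=4 obsidian=1
After 13 (craft flask): cobalt=1 flask=8
After 14 (gather 4 obsidian): cobalt=1 flask=8 obsidian=4
After 15 (consume 8 flask): cobalt=1 obsidian=4
After 16 (gather 4 obsidian): cobalt=1 obsidian=8
After 17 (consume 6 obsidian): cobalt=1 obsidian=2
After 18 (gather 2 cobalt): cobalt=3 obsidian=2
After 19 (craft flask): cobalt=1 flask=4 obsidian=1
After 20 (consume 2 flask): cobalt=1 flask=2 obsidian=1

Answer: cobalt=1 flask=2 obsidian=1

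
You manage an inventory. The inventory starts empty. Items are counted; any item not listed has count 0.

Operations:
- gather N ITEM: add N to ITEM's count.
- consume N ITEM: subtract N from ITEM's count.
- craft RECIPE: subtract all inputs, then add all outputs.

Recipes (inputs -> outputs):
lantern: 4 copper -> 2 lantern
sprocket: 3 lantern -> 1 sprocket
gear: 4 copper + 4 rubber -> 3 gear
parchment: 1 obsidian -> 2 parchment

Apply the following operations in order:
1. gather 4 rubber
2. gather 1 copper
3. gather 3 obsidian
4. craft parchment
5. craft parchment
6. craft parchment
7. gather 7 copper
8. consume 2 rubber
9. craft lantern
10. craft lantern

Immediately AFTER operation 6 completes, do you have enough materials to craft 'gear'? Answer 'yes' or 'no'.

Answer: no

Derivation:
After 1 (gather 4 rubber): rubber=4
After 2 (gather 1 copper): copper=1 rubber=4
After 3 (gather 3 obsidian): copper=1 obsidian=3 rubber=4
After 4 (craft parchment): copper=1 obsidian=2 parchment=2 rubber=4
After 5 (craft parchment): copper=1 obsidian=1 parchment=4 rubber=4
After 6 (craft parchment): copper=1 parchment=6 rubber=4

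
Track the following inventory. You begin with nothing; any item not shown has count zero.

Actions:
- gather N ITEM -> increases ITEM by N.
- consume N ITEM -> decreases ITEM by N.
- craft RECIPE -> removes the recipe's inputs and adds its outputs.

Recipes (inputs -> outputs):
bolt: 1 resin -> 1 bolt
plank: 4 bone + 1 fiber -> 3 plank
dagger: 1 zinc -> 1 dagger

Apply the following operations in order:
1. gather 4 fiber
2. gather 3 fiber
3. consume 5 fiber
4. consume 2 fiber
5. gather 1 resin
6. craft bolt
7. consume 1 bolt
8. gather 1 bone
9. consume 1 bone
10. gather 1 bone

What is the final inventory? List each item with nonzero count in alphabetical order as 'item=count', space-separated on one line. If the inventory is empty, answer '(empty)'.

After 1 (gather 4 fiber): fiber=4
After 2 (gather 3 fiber): fiber=7
After 3 (consume 5 fiber): fiber=2
After 4 (consume 2 fiber): (empty)
After 5 (gather 1 resin): resin=1
After 6 (craft bolt): bolt=1
After 7 (consume 1 bolt): (empty)
After 8 (gather 1 bone): bone=1
After 9 (consume 1 bone): (empty)
After 10 (gather 1 bone): bone=1

Answer: bone=1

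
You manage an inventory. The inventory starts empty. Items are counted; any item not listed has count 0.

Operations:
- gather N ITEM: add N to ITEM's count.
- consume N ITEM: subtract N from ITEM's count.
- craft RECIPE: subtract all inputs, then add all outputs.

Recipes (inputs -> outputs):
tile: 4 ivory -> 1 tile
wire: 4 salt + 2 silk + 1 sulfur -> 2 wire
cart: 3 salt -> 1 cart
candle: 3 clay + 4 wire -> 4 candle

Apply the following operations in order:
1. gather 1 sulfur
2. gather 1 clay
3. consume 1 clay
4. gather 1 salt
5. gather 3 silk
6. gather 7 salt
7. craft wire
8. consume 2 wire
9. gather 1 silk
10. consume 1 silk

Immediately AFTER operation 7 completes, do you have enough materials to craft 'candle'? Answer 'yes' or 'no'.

Answer: no

Derivation:
After 1 (gather 1 sulfur): sulfur=1
After 2 (gather 1 clay): clay=1 sulfur=1
After 3 (consume 1 clay): sulfur=1
After 4 (gather 1 salt): salt=1 sulfur=1
After 5 (gather 3 silk): salt=1 silk=3 sulfur=1
After 6 (gather 7 salt): salt=8 silk=3 sulfur=1
After 7 (craft wire): salt=4 silk=1 wire=2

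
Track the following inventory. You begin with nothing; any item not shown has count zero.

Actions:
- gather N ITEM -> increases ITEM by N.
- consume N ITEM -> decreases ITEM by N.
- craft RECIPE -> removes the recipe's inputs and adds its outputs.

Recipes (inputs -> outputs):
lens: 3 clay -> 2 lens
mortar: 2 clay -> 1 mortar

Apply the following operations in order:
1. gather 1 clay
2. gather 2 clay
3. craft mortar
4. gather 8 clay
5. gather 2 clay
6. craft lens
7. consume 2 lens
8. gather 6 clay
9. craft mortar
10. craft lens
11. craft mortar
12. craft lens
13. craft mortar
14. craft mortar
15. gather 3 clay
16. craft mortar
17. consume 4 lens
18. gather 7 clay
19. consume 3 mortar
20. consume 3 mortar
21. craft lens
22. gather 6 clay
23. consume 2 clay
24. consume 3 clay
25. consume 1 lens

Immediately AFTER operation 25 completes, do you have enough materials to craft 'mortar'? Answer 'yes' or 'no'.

After 1 (gather 1 clay): clay=1
After 2 (gather 2 clay): clay=3
After 3 (craft mortar): clay=1 mortar=1
After 4 (gather 8 clay): clay=9 mortar=1
After 5 (gather 2 clay): clay=11 mortar=1
After 6 (craft lens): clay=8 lens=2 mortar=1
After 7 (consume 2 lens): clay=8 mortar=1
After 8 (gather 6 clay): clay=14 mortar=1
After 9 (craft mortar): clay=12 mortar=2
After 10 (craft lens): clay=9 lens=2 mortar=2
After 11 (craft mortar): clay=7 lens=2 mortar=3
After 12 (craft lens): clay=4 lens=4 mortar=3
After 13 (craft mortar): clay=2 lens=4 mortar=4
After 14 (craft mortar): lens=4 mortar=5
After 15 (gather 3 clay): clay=3 lens=4 mortar=5
After 16 (craft mortar): clay=1 lens=4 mortar=6
After 17 (consume 4 lens): clay=1 mortar=6
After 18 (gather 7 clay): clay=8 mortar=6
After 19 (consume 3 mortar): clay=8 mortar=3
After 20 (consume 3 mortar): clay=8
After 21 (craft lens): clay=5 lens=2
After 22 (gather 6 clay): clay=11 lens=2
After 23 (consume 2 clay): clay=9 lens=2
After 24 (consume 3 clay): clay=6 lens=2
After 25 (consume 1 lens): clay=6 lens=1

Answer: yes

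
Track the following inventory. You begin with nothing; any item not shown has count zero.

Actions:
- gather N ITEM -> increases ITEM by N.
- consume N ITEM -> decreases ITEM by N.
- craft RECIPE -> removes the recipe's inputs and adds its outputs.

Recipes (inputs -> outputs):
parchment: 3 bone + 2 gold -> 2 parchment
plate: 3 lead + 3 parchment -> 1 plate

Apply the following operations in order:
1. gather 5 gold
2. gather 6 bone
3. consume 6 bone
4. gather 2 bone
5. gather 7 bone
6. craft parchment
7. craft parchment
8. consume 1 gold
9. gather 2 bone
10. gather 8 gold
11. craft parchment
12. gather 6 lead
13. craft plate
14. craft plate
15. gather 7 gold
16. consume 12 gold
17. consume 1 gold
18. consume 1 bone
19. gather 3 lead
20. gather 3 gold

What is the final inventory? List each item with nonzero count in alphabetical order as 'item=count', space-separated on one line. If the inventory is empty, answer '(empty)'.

After 1 (gather 5 gold): gold=5
After 2 (gather 6 bone): bone=6 gold=5
After 3 (consume 6 bone): gold=5
After 4 (gather 2 bone): bone=2 gold=5
After 5 (gather 7 bone): bone=9 gold=5
After 6 (craft parchment): bone=6 gold=3 parchment=2
After 7 (craft parchment): bone=3 gold=1 parchment=4
After 8 (consume 1 gold): bone=3 parchment=4
After 9 (gather 2 bone): bone=5 parchment=4
After 10 (gather 8 gold): bone=5 gold=8 parchment=4
After 11 (craft parchment): bone=2 gold=6 parchment=6
After 12 (gather 6 lead): bone=2 gold=6 lead=6 parchment=6
After 13 (craft plate): bone=2 gold=6 lead=3 parchment=3 plate=1
After 14 (craft plate): bone=2 gold=6 plate=2
After 15 (gather 7 gold): bone=2 gold=13 plate=2
After 16 (consume 12 gold): bone=2 gold=1 plate=2
After 17 (consume 1 gold): bone=2 plate=2
After 18 (consume 1 bone): bone=1 plate=2
After 19 (gather 3 lead): bone=1 lead=3 plate=2
After 20 (gather 3 gold): bone=1 gold=3 lead=3 plate=2

Answer: bone=1 gold=3 lead=3 plate=2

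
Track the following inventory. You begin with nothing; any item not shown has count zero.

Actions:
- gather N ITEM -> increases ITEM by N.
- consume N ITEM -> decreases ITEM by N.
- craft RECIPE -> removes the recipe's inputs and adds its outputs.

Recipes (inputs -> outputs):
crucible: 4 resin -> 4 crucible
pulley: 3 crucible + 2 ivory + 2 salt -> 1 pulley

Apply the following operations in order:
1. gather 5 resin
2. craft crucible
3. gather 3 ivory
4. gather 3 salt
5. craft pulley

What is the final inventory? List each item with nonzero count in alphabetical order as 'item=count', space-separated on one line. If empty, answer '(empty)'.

After 1 (gather 5 resin): resin=5
After 2 (craft crucible): crucible=4 resin=1
After 3 (gather 3 ivory): crucible=4 ivory=3 resin=1
After 4 (gather 3 salt): crucible=4 ivory=3 resin=1 salt=3
After 5 (craft pulley): crucible=1 ivory=1 pulley=1 resin=1 salt=1

Answer: crucible=1 ivory=1 pulley=1 resin=1 salt=1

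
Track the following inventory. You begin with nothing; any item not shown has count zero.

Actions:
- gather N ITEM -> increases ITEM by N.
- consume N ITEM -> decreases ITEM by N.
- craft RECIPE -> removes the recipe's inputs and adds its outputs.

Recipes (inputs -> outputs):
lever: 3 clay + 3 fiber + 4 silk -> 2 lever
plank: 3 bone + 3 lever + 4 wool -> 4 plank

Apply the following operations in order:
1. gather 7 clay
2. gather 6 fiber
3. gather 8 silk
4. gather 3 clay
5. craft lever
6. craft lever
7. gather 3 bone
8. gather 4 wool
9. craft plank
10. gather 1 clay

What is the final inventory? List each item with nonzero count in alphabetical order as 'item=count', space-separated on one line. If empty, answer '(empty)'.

Answer: clay=5 lever=1 plank=4

Derivation:
After 1 (gather 7 clay): clay=7
After 2 (gather 6 fiber): clay=7 fiber=6
After 3 (gather 8 silk): clay=7 fiber=6 silk=8
After 4 (gather 3 clay): clay=10 fiber=6 silk=8
After 5 (craft lever): clay=7 fiber=3 lever=2 silk=4
After 6 (craft lever): clay=4 lever=4
After 7 (gather 3 bone): bone=3 clay=4 lever=4
After 8 (gather 4 wool): bone=3 clay=4 lever=4 wool=4
After 9 (craft plank): clay=4 lever=1 plank=4
After 10 (gather 1 clay): clay=5 lever=1 plank=4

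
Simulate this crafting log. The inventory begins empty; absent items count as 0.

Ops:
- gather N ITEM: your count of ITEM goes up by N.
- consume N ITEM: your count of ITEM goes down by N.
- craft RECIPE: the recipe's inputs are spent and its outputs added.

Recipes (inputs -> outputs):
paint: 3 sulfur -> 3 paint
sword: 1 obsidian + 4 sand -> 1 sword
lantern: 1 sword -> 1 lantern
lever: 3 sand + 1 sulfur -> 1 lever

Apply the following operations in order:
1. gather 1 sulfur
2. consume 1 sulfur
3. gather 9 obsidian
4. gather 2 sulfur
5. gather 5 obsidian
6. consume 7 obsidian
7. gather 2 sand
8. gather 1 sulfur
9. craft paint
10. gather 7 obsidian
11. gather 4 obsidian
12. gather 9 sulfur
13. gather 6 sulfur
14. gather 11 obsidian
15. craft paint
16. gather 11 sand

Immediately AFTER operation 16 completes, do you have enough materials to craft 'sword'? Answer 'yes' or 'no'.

Answer: yes

Derivation:
After 1 (gather 1 sulfur): sulfur=1
After 2 (consume 1 sulfur): (empty)
After 3 (gather 9 obsidian): obsidian=9
After 4 (gather 2 sulfur): obsidian=9 sulfur=2
After 5 (gather 5 obsidian): obsidian=14 sulfur=2
After 6 (consume 7 obsidian): obsidian=7 sulfur=2
After 7 (gather 2 sand): obsidian=7 sand=2 sulfur=2
After 8 (gather 1 sulfur): obsidian=7 sand=2 sulfur=3
After 9 (craft paint): obsidian=7 paint=3 sand=2
After 10 (gather 7 obsidian): obsidian=14 paint=3 sand=2
After 11 (gather 4 obsidian): obsidian=18 paint=3 sand=2
After 12 (gather 9 sulfur): obsidian=18 paint=3 sand=2 sulfur=9
After 13 (gather 6 sulfur): obsidian=18 paint=3 sand=2 sulfur=15
After 14 (gather 11 obsidian): obsidian=29 paint=3 sand=2 sulfur=15
After 15 (craft paint): obsidian=29 paint=6 sand=2 sulfur=12
After 16 (gather 11 sand): obsidian=29 paint=6 sand=13 sulfur=12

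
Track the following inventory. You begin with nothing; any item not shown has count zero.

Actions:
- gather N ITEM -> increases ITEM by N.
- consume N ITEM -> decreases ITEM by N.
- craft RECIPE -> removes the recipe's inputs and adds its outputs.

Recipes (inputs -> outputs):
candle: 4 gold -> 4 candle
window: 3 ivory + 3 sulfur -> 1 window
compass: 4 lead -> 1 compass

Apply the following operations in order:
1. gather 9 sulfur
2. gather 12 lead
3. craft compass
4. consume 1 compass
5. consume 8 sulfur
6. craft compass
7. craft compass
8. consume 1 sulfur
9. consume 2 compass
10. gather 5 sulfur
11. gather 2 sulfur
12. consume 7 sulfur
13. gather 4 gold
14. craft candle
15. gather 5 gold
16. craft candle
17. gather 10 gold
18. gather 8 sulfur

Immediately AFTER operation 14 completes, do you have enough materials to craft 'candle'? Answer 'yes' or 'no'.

After 1 (gather 9 sulfur): sulfur=9
After 2 (gather 12 lead): lead=12 sulfur=9
After 3 (craft compass): compass=1 lead=8 sulfur=9
After 4 (consume 1 compass): lead=8 sulfur=9
After 5 (consume 8 sulfur): lead=8 sulfur=1
After 6 (craft compass): compass=1 lead=4 sulfur=1
After 7 (craft compass): compass=2 sulfur=1
After 8 (consume 1 sulfur): compass=2
After 9 (consume 2 compass): (empty)
After 10 (gather 5 sulfur): sulfur=5
After 11 (gather 2 sulfur): sulfur=7
After 12 (consume 7 sulfur): (empty)
After 13 (gather 4 gold): gold=4
After 14 (craft candle): candle=4

Answer: no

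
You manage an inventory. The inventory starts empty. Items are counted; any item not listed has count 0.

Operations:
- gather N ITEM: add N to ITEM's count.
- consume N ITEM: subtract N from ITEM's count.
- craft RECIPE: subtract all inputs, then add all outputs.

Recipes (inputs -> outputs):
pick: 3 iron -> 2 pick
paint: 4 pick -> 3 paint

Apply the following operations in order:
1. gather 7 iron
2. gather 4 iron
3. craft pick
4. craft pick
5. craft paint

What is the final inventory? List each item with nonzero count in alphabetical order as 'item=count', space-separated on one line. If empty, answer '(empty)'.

After 1 (gather 7 iron): iron=7
After 2 (gather 4 iron): iron=11
After 3 (craft pick): iron=8 pick=2
After 4 (craft pick): iron=5 pick=4
After 5 (craft paint): iron=5 paint=3

Answer: iron=5 paint=3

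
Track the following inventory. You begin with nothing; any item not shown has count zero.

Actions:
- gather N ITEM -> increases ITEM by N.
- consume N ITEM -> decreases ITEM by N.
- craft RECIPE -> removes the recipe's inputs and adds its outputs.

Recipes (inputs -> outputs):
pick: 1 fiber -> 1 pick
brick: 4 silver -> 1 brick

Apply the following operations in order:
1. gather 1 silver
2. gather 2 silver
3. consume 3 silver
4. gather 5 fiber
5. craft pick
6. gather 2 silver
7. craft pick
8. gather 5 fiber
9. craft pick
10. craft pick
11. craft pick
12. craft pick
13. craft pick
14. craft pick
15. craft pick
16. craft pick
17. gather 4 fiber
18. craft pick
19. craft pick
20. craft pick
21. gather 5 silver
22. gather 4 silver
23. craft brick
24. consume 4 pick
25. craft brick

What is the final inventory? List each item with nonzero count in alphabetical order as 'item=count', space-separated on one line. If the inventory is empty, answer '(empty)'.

After 1 (gather 1 silver): silver=1
After 2 (gather 2 silver): silver=3
After 3 (consume 3 silver): (empty)
After 4 (gather 5 fiber): fiber=5
After 5 (craft pick): fiber=4 pick=1
After 6 (gather 2 silver): fiber=4 pick=1 silver=2
After 7 (craft pick): fiber=3 pick=2 silver=2
After 8 (gather 5 fiber): fiber=8 pick=2 silver=2
After 9 (craft pick): fiber=7 pick=3 silver=2
After 10 (craft pick): fiber=6 pick=4 silver=2
After 11 (craft pick): fiber=5 pick=5 silver=2
After 12 (craft pick): fiber=4 pick=6 silver=2
After 13 (craft pick): fiber=3 pick=7 silver=2
After 14 (craft pick): fiber=2 pick=8 silver=2
After 15 (craft pick): fiber=1 pick=9 silver=2
After 16 (craft pick): pick=10 silver=2
After 17 (gather 4 fiber): fiber=4 pick=10 silver=2
After 18 (craft pick): fiber=3 pick=11 silver=2
After 19 (craft pick): fiber=2 pick=12 silver=2
After 20 (craft pick): fiber=1 pick=13 silver=2
After 21 (gather 5 silver): fiber=1 pick=13 silver=7
After 22 (gather 4 silver): fiber=1 pick=13 silver=11
After 23 (craft brick): brick=1 fiber=1 pick=13 silver=7
After 24 (consume 4 pick): brick=1 fiber=1 pick=9 silver=7
After 25 (craft brick): brick=2 fiber=1 pick=9 silver=3

Answer: brick=2 fiber=1 pick=9 silver=3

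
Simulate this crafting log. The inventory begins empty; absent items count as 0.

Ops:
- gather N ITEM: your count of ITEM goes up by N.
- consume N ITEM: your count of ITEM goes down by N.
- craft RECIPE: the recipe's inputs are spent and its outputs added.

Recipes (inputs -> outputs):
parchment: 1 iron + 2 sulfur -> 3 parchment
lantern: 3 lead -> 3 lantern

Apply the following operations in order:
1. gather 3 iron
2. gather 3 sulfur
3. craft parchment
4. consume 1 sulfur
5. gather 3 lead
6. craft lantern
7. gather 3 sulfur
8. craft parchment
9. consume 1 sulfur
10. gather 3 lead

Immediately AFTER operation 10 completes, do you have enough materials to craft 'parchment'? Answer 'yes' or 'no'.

After 1 (gather 3 iron): iron=3
After 2 (gather 3 sulfur): iron=3 sulfur=3
After 3 (craft parchment): iron=2 parchment=3 sulfur=1
After 4 (consume 1 sulfur): iron=2 parchment=3
After 5 (gather 3 lead): iron=2 lead=3 parchment=3
After 6 (craft lantern): iron=2 lantern=3 parchment=3
After 7 (gather 3 sulfur): iron=2 lantern=3 parchment=3 sulfur=3
After 8 (craft parchment): iron=1 lantern=3 parchment=6 sulfur=1
After 9 (consume 1 sulfur): iron=1 lantern=3 parchment=6
After 10 (gather 3 lead): iron=1 lantern=3 lead=3 parchment=6

Answer: no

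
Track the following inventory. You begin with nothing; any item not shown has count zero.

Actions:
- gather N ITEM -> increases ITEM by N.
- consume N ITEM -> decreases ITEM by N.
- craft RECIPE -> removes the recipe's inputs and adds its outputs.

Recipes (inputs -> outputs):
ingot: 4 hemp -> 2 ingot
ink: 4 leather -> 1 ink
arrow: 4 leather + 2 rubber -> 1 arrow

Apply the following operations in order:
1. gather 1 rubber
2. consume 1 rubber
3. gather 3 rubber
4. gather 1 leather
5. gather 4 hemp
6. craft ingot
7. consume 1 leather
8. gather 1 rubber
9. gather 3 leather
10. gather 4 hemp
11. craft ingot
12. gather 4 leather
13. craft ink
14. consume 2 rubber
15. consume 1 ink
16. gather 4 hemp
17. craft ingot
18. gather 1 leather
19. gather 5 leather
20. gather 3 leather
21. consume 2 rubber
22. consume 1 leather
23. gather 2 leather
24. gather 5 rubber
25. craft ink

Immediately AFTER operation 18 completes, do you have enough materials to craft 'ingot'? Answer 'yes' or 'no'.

Answer: no

Derivation:
After 1 (gather 1 rubber): rubber=1
After 2 (consume 1 rubber): (empty)
After 3 (gather 3 rubber): rubber=3
After 4 (gather 1 leather): leather=1 rubber=3
After 5 (gather 4 hemp): hemp=4 leather=1 rubber=3
After 6 (craft ingot): ingot=2 leather=1 rubber=3
After 7 (consume 1 leather): ingot=2 rubber=3
After 8 (gather 1 rubber): ingot=2 rubber=4
After 9 (gather 3 leather): ingot=2 leather=3 rubber=4
After 10 (gather 4 hemp): hemp=4 ingot=2 leather=3 rubber=4
After 11 (craft ingot): ingot=4 leather=3 rubber=4
After 12 (gather 4 leather): ingot=4 leather=7 rubber=4
After 13 (craft ink): ingot=4 ink=1 leather=3 rubber=4
After 14 (consume 2 rubber): ingot=4 ink=1 leather=3 rubber=2
After 15 (consume 1 ink): ingot=4 leather=3 rubber=2
After 16 (gather 4 hemp): hemp=4 ingot=4 leather=3 rubber=2
After 17 (craft ingot): ingot=6 leather=3 rubber=2
After 18 (gather 1 leather): ingot=6 leather=4 rubber=2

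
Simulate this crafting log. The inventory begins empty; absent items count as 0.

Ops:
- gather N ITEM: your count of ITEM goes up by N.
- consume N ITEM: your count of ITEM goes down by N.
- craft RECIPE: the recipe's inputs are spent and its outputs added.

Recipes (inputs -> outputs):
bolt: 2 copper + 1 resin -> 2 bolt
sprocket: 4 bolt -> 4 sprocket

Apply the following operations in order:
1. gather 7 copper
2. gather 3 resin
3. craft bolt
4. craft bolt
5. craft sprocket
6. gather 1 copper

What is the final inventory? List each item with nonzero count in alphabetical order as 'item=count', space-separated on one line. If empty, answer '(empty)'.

Answer: copper=4 resin=1 sprocket=4

Derivation:
After 1 (gather 7 copper): copper=7
After 2 (gather 3 resin): copper=7 resin=3
After 3 (craft bolt): bolt=2 copper=5 resin=2
After 4 (craft bolt): bolt=4 copper=3 resin=1
After 5 (craft sprocket): copper=3 resin=1 sprocket=4
After 6 (gather 1 copper): copper=4 resin=1 sprocket=4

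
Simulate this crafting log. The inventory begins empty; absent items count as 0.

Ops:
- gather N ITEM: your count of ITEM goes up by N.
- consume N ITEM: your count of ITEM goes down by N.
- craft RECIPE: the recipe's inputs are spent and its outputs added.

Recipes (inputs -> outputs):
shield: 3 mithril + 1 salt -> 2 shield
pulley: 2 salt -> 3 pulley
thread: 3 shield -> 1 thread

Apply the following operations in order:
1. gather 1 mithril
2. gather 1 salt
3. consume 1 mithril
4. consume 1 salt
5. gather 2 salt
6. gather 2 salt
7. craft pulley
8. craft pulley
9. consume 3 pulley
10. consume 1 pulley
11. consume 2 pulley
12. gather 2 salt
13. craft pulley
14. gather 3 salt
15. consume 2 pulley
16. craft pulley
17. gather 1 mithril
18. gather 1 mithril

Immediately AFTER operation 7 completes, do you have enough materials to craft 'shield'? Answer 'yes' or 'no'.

Answer: no

Derivation:
After 1 (gather 1 mithril): mithril=1
After 2 (gather 1 salt): mithril=1 salt=1
After 3 (consume 1 mithril): salt=1
After 4 (consume 1 salt): (empty)
After 5 (gather 2 salt): salt=2
After 6 (gather 2 salt): salt=4
After 7 (craft pulley): pulley=3 salt=2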